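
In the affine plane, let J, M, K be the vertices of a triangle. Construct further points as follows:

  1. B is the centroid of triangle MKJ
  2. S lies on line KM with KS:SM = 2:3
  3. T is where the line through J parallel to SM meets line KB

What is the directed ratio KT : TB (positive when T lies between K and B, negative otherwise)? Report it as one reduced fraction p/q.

Choose coordinates J = (0, 0), M = (1, 0), K = (0, 1).
1. B is the centroid of triangle MKJ ⇒ B = (1/3, 1/3)
2. S lies on line KM with KS:SM = 2:3 ⇒ S = (2/5, 3/5)
3. T is where the line through J parallel to SM meets line KB ⇒ T = (1, -1)
T = K + t·(B−K) with t = 3, so KT:TB = t:(1−t) = 3:-2

KT:TB = -3/2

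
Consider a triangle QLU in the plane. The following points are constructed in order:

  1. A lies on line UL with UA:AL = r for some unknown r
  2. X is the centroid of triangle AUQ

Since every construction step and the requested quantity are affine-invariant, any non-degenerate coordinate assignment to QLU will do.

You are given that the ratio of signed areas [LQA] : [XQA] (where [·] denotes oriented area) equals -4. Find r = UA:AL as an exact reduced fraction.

r = 3/4

Assign Q = (0, 0), L = (1, 0), U = (0, 1) — the answer is frame-independent, so this choice is without loss of generality.
1. With UA:AL = r, write λ = r/(r+1) so A = U + λ·(L−U); A is affine-linear in λ
2. X is the centroid of triangle AUQ ⇒ X is an affine combination of earlier points and hence also affine-linear in λ
Every point depending on A is an affine combination of A and λ-independent points, so each such coordinate is linear in λ; the λ² term in each signed area is a multiple of (L−U)×(L−U) = 0, so 2·[LQA] and 2·[XQA] are each linear in λ. Evaluating at λ=0 and λ=1:
  2·[LQA] = λ − 1,   2·[XQA] = 1/3·λ
So [LQA]:[XQA] = (λ − 1) / (1/3·λ). Setting this equal to -4:
  λ − 1 = -4·(1/3·λ)  ⇒  λ = 3/7
Then r = λ/(1−λ) = (3/7)/(4/7) = 3/4. Check: with r = 3/4, A = (3/7, 4/7) and [LQA]:[XQA] = -4 as required.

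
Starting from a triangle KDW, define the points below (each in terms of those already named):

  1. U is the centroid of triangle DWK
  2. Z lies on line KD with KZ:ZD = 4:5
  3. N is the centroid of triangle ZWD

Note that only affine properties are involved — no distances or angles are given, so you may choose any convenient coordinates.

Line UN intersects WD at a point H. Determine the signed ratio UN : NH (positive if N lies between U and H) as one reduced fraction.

Assign K = (0, 0), D = (1, 0), W = (0, 1) — the answer is frame-independent, so this choice is without loss of generality.
1. U is the centroid of triangle DWK ⇒ U = (1/3, 1/3)
2. Z lies on line KD with KZ:ZD = 4:5 ⇒ Z = (4/9, 0)
3. N is the centroid of triangle ZWD ⇒ N = (13/27, 1/3)
line UN meets WD at H = (2/3, 1/3)
N = U + t·(H−U) with t = 4/9, so UN:NH = 4/9:5/9

UN:NH = 4/5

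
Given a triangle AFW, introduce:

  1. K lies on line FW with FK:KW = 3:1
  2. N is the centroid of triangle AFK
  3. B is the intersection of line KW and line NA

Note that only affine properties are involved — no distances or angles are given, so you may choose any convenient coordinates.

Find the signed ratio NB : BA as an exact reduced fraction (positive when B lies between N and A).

Set A = (0, 0), F = (1, 0), W = (0, 1); any affine frame gives the same invariant.
1. K lies on line FW with FK:KW = 3:1 ⇒ K = (1/4, 3/4)
2. N is the centroid of triangle AFK ⇒ N = (5/12, 1/4)
3. B is the intersection of line KW and line NA ⇒ B = (5/8, 3/8)
B = N + t·(A−N) with t = -1/2, so NB:BA = t:(1−t) = -1/2:3/2

NB:BA = -1/3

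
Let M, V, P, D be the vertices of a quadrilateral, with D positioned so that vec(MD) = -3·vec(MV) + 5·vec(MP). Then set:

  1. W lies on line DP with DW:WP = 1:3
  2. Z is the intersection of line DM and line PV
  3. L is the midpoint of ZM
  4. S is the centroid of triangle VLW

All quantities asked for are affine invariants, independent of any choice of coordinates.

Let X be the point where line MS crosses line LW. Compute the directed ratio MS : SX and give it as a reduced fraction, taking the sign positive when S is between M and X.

MS:SX = -38/47

Assign M = (0, 0), V = (1, 0), P = (0, 1), D = (-3, 5) — the answer is frame-independent, so this choice is without loss of generality.
1. W lies on line DP with DW:WP = 1:3 ⇒ W = (-9/4, 4)
2. Z is the intersection of line DM and line PV ⇒ Z = (-3/2, 5/2)
3. L is the midpoint of ZM ⇒ L = (-3/4, 5/4)
4. S is the centroid of triangle VLW ⇒ S = (-2/3, 7/4)
line MS meets LW at X = (3/19, -63/152)
S = M + t·(X−M) with t = -38/9, so MS:SX = -38/9:47/9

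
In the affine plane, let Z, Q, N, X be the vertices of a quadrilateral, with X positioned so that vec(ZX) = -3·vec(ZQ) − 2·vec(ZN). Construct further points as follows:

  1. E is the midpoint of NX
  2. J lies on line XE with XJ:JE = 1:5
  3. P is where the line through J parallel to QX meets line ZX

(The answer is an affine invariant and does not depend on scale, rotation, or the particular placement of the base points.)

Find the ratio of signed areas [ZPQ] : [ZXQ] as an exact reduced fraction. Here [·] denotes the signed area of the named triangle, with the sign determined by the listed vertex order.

Choose coordinates Z = (0, 0), Q = (1, 0), N = (0, 1), X = (-3, -2).
1. E is the midpoint of NX ⇒ E = (-3/2, -1/2)
2. J lies on line XE with XJ:JE = 1:5 ⇒ J = (-11/4, -7/4)
3. P is where the line through J parallel to QX meets line ZX ⇒ P = (-9/4, -3/2)
2·[ZPQ] = 3/2, 2·[ZXQ] = 2
[ZPQ]:[ZXQ] = 3/2:2 = 3/4

[ZPQ]:[ZXQ] = 3/4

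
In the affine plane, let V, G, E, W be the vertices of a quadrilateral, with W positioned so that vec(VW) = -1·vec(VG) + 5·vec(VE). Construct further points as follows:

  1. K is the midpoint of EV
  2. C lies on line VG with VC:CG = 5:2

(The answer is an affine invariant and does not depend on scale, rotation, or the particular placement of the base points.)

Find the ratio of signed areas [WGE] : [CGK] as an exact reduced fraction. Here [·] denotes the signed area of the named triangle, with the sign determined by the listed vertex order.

[WGE]:[CGK] = -21

Assign V = (0, 0), G = (1, 0), E = (0, 1), W = (-1, 5) — the answer is frame-independent, so this choice is without loss of generality.
1. K is the midpoint of EV ⇒ K = (0, 1/2)
2. C lies on line VG with VC:CG = 5:2 ⇒ C = (5/7, 0)
2·[WGE] = -3, 2·[CGK] = 1/7
[WGE]:[CGK] = -3:1/7 = -21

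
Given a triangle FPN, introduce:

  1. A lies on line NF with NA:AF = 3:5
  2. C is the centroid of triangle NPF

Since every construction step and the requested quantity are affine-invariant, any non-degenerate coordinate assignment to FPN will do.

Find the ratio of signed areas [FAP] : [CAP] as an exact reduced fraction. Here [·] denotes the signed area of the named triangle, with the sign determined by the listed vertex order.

Work in coordinates with F = (0, 0), P = (1, 0), N = (0, 1).
1. A lies on line NF with NA:AF = 3:5 ⇒ A = (0, 5/8)
2. C is the centroid of triangle NPF ⇒ C = (1/3, 1/3)
2·[FAP] = -5/8, 2·[CAP] = -1/12
[FAP]:[CAP] = -5/8:-1/12 = 15/2

[FAP]:[CAP] = 15/2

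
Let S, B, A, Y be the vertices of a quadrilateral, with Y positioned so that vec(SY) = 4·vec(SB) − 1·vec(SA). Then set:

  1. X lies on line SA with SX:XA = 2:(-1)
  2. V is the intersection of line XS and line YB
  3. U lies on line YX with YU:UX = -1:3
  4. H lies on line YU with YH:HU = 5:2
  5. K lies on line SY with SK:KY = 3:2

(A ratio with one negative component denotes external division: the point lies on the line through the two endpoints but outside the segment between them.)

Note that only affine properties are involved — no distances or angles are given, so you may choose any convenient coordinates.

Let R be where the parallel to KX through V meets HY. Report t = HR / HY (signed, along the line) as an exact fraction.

t = 73/10

Work in coordinates with S = (0, 0), B = (1, 0), A = (0, 1), Y = (4, -1).
1. X lies on line SA with SX:XA = 2:(-1) ⇒ X = (0, 2)
2. V is the intersection of line XS and line YB ⇒ V = (0, 1/3)
3. U lies on line YX with YU:UX = -1:3 ⇒ U = (6, -5/2)
4. H lies on line YU with YH:HU = 5:2 ⇒ H = (38/7, -29/14)
5. K lies on line SY with SK:KY = 3:2 ⇒ K = (12/5, -3/5)
through V parallel to KX: direction (-12/5, 13/5); meets HY at R = (-5, 23/4)
R = H + t·(Y−H) with t = 73/10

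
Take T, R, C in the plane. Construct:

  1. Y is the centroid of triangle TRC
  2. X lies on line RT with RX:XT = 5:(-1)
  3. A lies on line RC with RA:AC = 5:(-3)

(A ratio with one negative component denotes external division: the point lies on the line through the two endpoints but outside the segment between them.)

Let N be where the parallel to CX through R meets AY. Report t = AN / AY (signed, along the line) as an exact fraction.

Work in coordinates with T = (0, 0), R = (1, 0), C = (0, 1).
1. Y is the centroid of triangle TRC ⇒ Y = (1/3, 1/3)
2. X lies on line RT with RX:XT = 5:(-1) ⇒ X = (-1/4, 0)
3. A lies on line RC with RA:AC = 5:(-3) ⇒ A = (-3/2, 5/2)
through R parallel to CX: direction (-1/4, -1); meets AY at N = (52/57, -20/57)
N = A + t·(Y−A) with t = 25/19

t = 25/19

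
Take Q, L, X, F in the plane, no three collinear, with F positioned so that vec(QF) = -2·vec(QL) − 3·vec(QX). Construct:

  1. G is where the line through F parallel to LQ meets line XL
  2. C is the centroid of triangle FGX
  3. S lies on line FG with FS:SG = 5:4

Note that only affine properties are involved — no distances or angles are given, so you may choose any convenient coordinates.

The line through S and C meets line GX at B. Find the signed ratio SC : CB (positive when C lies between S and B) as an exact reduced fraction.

Work in coordinates with Q = (0, 0), L = (1, 0), X = (0, 1), F = (-2, -3).
1. G is where the line through F parallel to LQ meets line XL ⇒ G = (4, -3)
2. C is the centroid of triangle FGX ⇒ C = (2/3, -5/3)
3. S lies on line FG with FS:SG = 5:4 ⇒ S = (4/3, -3)
line SC meets GX at B = (-4/3, 7/3)
C = S + t·(B−S) with t = 1/4, so SC:CB = 1/4:3/4

SC:CB = 1/3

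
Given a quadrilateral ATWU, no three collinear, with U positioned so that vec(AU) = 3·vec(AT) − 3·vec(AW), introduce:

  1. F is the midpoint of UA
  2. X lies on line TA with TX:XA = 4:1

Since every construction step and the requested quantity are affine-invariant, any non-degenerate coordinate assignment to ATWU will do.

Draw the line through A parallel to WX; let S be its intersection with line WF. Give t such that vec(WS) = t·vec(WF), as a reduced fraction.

t = -1/5

Choose coordinates A = (0, 0), T = (1, 0), W = (0, 1), U = (3, -3).
1. F is the midpoint of UA ⇒ F = (3/2, -3/2)
2. X lies on line TA with TX:XA = 4:1 ⇒ X = (1/5, 0)
through A parallel to WX: direction (1/5, -1); meets WF at S = (-3/10, 3/2)
S = W + t·(F−W) with t = -1/5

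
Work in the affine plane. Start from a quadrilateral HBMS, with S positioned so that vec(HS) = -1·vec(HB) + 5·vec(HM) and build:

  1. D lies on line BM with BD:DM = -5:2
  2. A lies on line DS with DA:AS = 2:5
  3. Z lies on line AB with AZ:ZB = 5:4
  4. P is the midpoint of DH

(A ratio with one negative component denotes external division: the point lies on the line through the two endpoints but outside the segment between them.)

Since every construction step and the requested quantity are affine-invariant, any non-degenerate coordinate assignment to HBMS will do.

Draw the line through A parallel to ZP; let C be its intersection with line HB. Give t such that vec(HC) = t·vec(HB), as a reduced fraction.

Assign H = (0, 0), B = (1, 0), M = (0, 1), S = (-1, 5) — the answer is frame-independent, so this choice is without loss of generality.
1. D lies on line BM with BD:DM = -5:2 ⇒ D = (-2/3, 5/3)
2. A lies on line DS with DA:AS = 2:5 ⇒ A = (-16/21, 55/21)
3. Z lies on line AB with AZ:ZB = 5:4 ⇒ Z = (41/189, 220/189)
4. P is the midpoint of DH ⇒ P = (-1/3, 5/6)
through A parallel to ZP: direction (-104/189, -125/378); meets HB at C = (-128/25, 0)
C = H + t·(B−H) with t = -128/25

t = -128/25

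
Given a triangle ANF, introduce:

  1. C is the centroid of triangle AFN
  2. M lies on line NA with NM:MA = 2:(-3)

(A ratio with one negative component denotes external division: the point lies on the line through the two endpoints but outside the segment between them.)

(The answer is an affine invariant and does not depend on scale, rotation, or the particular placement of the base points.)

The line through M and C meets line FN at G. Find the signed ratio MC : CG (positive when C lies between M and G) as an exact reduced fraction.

MC:CG = -7

Choose coordinates A = (0, 0), N = (1, 0), F = (0, 1).
1. C is the centroid of triangle AFN ⇒ C = (1/3, 1/3)
2. M lies on line NA with NM:MA = 2:(-3) ⇒ M = (3, 0)
line MC meets FN at G = (5/7, 2/7)
C = M + t·(G−M) with t = 7/6, so MC:CG = 7/6:-1/6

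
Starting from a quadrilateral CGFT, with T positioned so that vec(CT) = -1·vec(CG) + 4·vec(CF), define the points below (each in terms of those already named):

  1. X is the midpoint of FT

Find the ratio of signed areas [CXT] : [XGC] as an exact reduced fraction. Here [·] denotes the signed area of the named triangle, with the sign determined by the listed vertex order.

[CXT]:[XGC] = -1/5

Work in coordinates with C = (0, 0), G = (1, 0), F = (0, 1), T = (-1, 4).
1. X is the midpoint of FT ⇒ X = (-1/2, 5/2)
2·[CXT] = 1/2, 2·[XGC] = -5/2
[CXT]:[XGC] = 1/2:-5/2 = -1/5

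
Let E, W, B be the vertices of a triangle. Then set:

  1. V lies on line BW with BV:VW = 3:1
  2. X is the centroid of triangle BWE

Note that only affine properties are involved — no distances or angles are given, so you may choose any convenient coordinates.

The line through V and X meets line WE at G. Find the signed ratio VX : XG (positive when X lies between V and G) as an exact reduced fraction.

Work in coordinates with E = (0, 0), W = (1, 0), B = (0, 1).
1. V lies on line BW with BV:VW = 3:1 ⇒ V = (3/4, 1/4)
2. X is the centroid of triangle BWE ⇒ X = (1/3, 1/3)
line VX meets WE at G = (2, 0)
X = V + t·(G−V) with t = -1/3, so VX:XG = -1/3:4/3

VX:XG = -1/4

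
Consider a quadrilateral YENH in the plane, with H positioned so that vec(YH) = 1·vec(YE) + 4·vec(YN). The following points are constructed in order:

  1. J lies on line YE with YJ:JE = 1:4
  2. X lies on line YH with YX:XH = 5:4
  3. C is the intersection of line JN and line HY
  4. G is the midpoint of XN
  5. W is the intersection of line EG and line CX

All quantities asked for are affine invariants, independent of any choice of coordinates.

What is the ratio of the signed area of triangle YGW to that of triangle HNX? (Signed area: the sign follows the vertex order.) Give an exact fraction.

[YGW]:[HNX] = -29/72

Assign Y = (0, 0), E = (1, 0), N = (0, 1), H = (1, 4) — the answer is frame-independent, so this choice is without loss of generality.
1. J lies on line YE with YJ:JE = 1:4 ⇒ J = (1/5, 0)
2. X lies on line YH with YX:XH = 5:4 ⇒ X = (5/9, 20/9)
3. C is the intersection of line JN and line HY ⇒ C = (1/9, 4/9)
4. G is the midpoint of XN ⇒ G = (5/18, 29/18)
5. W is the intersection of line EG and line CX ⇒ W = (29/81, 116/81)
2·[YGW] = -29/162, 2·[HNX] = 4/9
[YGW]:[HNX] = -29/162:4/9 = -29/72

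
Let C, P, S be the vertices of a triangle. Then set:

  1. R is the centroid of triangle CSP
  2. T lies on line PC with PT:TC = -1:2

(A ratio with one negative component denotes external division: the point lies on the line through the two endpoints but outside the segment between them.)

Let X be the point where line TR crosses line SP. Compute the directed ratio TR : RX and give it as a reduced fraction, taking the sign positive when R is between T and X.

Choose coordinates C = (0, 0), P = (1, 0), S = (0, 1).
1. R is the centroid of triangle CSP ⇒ R = (1/3, 1/3)
2. T lies on line PC with PT:TC = -1:2 ⇒ T = (2, 0)
line TR meets SP at X = (3/4, 1/4)
R = T + t·(X−T) with t = 4/3, so TR:RX = 4/3:-1/3

TR:RX = -4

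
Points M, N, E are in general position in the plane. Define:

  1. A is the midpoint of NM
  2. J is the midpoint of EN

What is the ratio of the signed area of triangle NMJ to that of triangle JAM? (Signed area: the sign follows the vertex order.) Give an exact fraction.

Set M = (0, 0), N = (1, 0), E = (0, 1); any affine frame gives the same invariant.
1. A is the midpoint of NM ⇒ A = (1/2, 0)
2. J is the midpoint of EN ⇒ J = (1/2, 1/2)
2·[NMJ] = -1/2, 2·[JAM] = -1/4
[NMJ]:[JAM] = -1/2:-1/4 = 2

[NMJ]:[JAM] = 2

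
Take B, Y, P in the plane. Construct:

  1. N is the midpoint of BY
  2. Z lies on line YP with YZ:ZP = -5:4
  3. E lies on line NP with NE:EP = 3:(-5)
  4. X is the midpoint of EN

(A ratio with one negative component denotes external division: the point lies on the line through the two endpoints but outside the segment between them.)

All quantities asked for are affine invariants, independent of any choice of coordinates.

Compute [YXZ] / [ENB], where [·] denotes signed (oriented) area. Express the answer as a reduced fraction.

[YXZ]:[ENB] = -35/6

Work in coordinates with B = (0, 0), Y = (1, 0), P = (0, 1).
1. N is the midpoint of BY ⇒ N = (1/2, 0)
2. Z lies on line YP with YZ:ZP = -5:4 ⇒ Z = (-4, 5)
3. E lies on line NP with NE:EP = 3:(-5) ⇒ E = (5/4, -3/2)
4. X is the midpoint of EN ⇒ X = (7/8, -3/4)
2·[YXZ] = -35/8, 2·[ENB] = 3/4
[YXZ]:[ENB] = -35/8:3/4 = -35/6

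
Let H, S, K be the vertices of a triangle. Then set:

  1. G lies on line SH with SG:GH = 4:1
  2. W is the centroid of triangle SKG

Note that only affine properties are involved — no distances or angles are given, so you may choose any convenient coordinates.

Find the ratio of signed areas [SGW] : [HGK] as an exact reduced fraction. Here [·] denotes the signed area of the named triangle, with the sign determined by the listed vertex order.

[SGW]:[HGK] = -4/3

Set H = (0, 0), S = (1, 0), K = (0, 1); any affine frame gives the same invariant.
1. G lies on line SH with SG:GH = 4:1 ⇒ G = (1/5, 0)
2. W is the centroid of triangle SKG ⇒ W = (2/5, 1/3)
2·[SGW] = -4/15, 2·[HGK] = 1/5
[SGW]:[HGK] = -4/15:1/5 = -4/3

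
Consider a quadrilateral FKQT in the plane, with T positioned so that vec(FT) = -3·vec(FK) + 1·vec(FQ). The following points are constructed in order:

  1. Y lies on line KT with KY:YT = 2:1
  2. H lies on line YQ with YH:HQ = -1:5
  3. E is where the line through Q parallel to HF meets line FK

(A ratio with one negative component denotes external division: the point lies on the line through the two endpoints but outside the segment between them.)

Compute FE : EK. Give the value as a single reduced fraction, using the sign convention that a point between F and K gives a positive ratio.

FE:EK = -25/18

Assign F = (0, 0), K = (1, 0), Q = (0, 1), T = (-3, 1) — the answer is frame-independent, so this choice is without loss of generality.
1. Y lies on line KT with KY:YT = 2:1 ⇒ Y = (-5/3, 2/3)
2. H lies on line YQ with YH:HQ = -1:5 ⇒ H = (-25/12, 7/12)
3. E is where the line through Q parallel to HF meets line FK ⇒ E = (25/7, 0)
E = F + t·(K−F) with t = 25/7, so FE:EK = t:(1−t) = 25/7:-18/7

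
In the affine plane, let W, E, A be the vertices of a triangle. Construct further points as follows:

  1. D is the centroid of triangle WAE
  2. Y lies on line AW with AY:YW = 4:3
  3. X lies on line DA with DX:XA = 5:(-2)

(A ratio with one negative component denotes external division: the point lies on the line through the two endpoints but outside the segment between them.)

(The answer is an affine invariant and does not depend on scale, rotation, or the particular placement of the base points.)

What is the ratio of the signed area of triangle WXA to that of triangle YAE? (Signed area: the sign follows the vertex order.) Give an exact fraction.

Set W = (0, 0), E = (1, 0), A = (0, 1); any affine frame gives the same invariant.
1. D is the centroid of triangle WAE ⇒ D = (1/3, 1/3)
2. Y lies on line AW with AY:YW = 4:3 ⇒ Y = (0, 3/7)
3. X lies on line DA with DX:XA = 5:(-2) ⇒ X = (-2/9, 13/9)
2·[WXA] = -2/9, 2·[YAE] = -4/7
[WXA]:[YAE] = -2/9:-4/7 = 7/18

[WXA]:[YAE] = 7/18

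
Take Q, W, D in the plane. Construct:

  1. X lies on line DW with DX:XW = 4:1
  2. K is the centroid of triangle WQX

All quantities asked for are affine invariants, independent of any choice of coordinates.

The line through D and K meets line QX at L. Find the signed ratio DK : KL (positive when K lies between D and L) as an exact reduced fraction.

Assign Q = (0, 0), W = (1, 0), D = (0, 1) — the answer is frame-independent, so this choice is without loss of generality.
1. X lies on line DW with DX:XW = 4:1 ⇒ X = (4/5, 1/5)
2. K is the centroid of triangle WQX ⇒ K = (3/5, 1/15)
line DK meets QX at L = (36/65, 9/65)
K = D + t·(L−D) with t = 13/12, so DK:KL = 13/12:-1/12

DK:KL = -13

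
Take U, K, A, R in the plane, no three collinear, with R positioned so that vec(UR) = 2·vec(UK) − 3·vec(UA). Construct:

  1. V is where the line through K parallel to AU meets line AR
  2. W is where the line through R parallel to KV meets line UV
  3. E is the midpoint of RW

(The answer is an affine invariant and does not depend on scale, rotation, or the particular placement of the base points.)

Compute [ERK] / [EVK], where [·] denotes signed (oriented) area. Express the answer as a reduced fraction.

[ERK]:[EVK] = 1/2

Choose coordinates U = (0, 0), K = (1, 0), A = (0, 1), R = (2, -3).
1. V is where the line through K parallel to AU meets line AR ⇒ V = (1, -1)
2. W is where the line through R parallel to KV meets line UV ⇒ W = (2, -2)
3. E is the midpoint of RW ⇒ E = (2, -5/2)
2·[ERK] = -1/2, 2·[EVK] = -1
[ERK]:[EVK] = -1/2:-1 = 1/2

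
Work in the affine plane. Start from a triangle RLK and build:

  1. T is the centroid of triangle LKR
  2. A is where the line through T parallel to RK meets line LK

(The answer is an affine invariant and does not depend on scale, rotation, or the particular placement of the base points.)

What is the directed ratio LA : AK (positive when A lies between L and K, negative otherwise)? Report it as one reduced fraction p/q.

LA:AK = 2

Set R = (0, 0), L = (1, 0), K = (0, 1); any affine frame gives the same invariant.
1. T is the centroid of triangle LKR ⇒ T = (1/3, 1/3)
2. A is where the line through T parallel to RK meets line LK ⇒ A = (1/3, 2/3)
A = L + t·(K−L) with t = 2/3, so LA:AK = t:(1−t) = 2/3:1/3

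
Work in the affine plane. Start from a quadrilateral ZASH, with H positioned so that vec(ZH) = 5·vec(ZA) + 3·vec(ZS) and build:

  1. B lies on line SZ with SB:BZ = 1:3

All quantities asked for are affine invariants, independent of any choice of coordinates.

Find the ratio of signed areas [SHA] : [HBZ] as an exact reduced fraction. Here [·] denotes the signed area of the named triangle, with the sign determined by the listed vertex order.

Set Z = (0, 0), A = (1, 0), S = (0, 1), H = (5, 3); any affine frame gives the same invariant.
1. B lies on line SZ with SB:BZ = 1:3 ⇒ B = (0, 3/4)
2·[SHA] = -7, 2·[HBZ] = 15/4
[SHA]:[HBZ] = -7:15/4 = -28/15

[SHA]:[HBZ] = -28/15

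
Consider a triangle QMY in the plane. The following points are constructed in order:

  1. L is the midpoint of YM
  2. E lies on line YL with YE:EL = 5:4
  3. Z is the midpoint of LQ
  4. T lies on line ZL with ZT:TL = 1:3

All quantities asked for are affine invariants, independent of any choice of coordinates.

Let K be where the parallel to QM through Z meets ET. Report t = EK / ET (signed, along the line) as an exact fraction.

t = 68/59

Set Q = (0, 0), M = (1, 0), Y = (0, 1); any affine frame gives the same invariant.
1. L is the midpoint of YM ⇒ L = (1/2, 1/2)
2. E lies on line YL with YE:EL = 5:4 ⇒ E = (5/18, 13/18)
3. Z is the midpoint of LQ ⇒ Z = (1/4, 1/4)
4. T lies on line ZL with ZT:TL = 1:3 ⇒ T = (5/16, 5/16)
through Z parallel to QM: direction (1, 0); meets ET at K = (75/236, 1/4)
K = E + t·(T−E) with t = 68/59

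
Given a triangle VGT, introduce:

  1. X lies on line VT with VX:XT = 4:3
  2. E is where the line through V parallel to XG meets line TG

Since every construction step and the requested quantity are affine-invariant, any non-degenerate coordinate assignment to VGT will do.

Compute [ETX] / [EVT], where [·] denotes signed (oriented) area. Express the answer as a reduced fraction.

[ETX]:[EVT] = -3/7

Assign V = (0, 0), G = (1, 0), T = (0, 1) — the answer is frame-independent, so this choice is without loss of generality.
1. X lies on line VT with VX:XT = 4:3 ⇒ X = (0, 4/7)
2. E is where the line through V parallel to XG meets line TG ⇒ E = (7/3, -4/3)
2·[ETX] = 1, 2·[EVT] = -7/3
[ETX]:[EVT] = 1:-7/3 = -3/7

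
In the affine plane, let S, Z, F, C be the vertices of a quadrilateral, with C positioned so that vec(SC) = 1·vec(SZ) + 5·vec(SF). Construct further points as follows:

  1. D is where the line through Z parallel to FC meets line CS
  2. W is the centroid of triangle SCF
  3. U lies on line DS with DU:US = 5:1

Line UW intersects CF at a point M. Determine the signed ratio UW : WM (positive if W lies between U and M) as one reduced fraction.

Assign S = (0, 0), Z = (1, 0), F = (0, 1), C = (1, 5) — the answer is frame-independent, so this choice is without loss of generality.
1. D is where the line through Z parallel to FC meets line CS ⇒ D = (-4, -20)
2. W is the centroid of triangle SCF ⇒ W = (1/3, 2)
3. U lies on line DS with DU:US = 5:1 ⇒ U = (-2/3, -10/3)
line UW meets CF at M = (7/12, 10/3)
W = U + t·(M−U) with t = 4/5, so UW:WM = 4/5:1/5

UW:WM = 4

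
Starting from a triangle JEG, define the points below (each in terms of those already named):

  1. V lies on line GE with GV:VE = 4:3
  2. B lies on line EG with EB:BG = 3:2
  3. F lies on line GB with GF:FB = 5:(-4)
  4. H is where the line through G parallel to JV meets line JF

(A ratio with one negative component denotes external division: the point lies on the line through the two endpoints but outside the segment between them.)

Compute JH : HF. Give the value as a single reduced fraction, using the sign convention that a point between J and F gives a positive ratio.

Set J = (0, 0), E = (1, 0), G = (0, 1); any affine frame gives the same invariant.
1. V lies on line GE with GV:VE = 4:3 ⇒ V = (4/7, 3/7)
2. B lies on line EG with EB:BG = 3:2 ⇒ B = (2/5, 3/5)
3. F lies on line GB with GF:FB = 5:(-4) ⇒ F = (2, -1)
4. H is where the line through G parallel to JV meets line JF ⇒ H = (-4/5, 2/5)
H = J + t·(F−J) with t = -2/5, so JH:HF = t:(1−t) = -2/5:7/5

JH:HF = -2/7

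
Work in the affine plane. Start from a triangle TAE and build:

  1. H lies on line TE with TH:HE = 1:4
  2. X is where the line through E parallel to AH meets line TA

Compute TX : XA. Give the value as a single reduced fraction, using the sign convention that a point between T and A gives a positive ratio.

Assign T = (0, 0), A = (1, 0), E = (0, 1) — the answer is frame-independent, so this choice is without loss of generality.
1. H lies on line TE with TH:HE = 1:4 ⇒ H = (0, 1/5)
2. X is where the line through E parallel to AH meets line TA ⇒ X = (5, 0)
X = T + t·(A−T) with t = 5, so TX:XA = t:(1−t) = 5:-4

TX:XA = -5/4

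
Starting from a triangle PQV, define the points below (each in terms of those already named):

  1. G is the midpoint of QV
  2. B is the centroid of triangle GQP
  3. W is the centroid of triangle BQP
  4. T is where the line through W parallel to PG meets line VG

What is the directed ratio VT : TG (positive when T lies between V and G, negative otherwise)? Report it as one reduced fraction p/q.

Set P = (0, 0), Q = (1, 0), V = (0, 1); any affine frame gives the same invariant.
1. G is the midpoint of QV ⇒ G = (1/2, 1/2)
2. B is the centroid of triangle GQP ⇒ B = (1/2, 1/6)
3. W is the centroid of triangle BQP ⇒ W = (1/2, 1/18)
4. T is where the line through W parallel to PG meets line VG ⇒ T = (13/18, 5/18)
T = V + t·(G−V) with t = 13/9, so VT:TG = t:(1−t) = 13/9:-4/9

VT:TG = -13/4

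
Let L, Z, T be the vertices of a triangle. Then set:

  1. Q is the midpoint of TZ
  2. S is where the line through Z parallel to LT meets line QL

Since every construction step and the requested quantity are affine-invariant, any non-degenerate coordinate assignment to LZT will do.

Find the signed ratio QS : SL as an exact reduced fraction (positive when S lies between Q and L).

QS:SL = -1/2

Set L = (0, 0), Z = (1, 0), T = (0, 1); any affine frame gives the same invariant.
1. Q is the midpoint of TZ ⇒ Q = (1/2, 1/2)
2. S is where the line through Z parallel to LT meets line QL ⇒ S = (1, 1)
S = Q + t·(L−Q) with t = -1, so QS:SL = t:(1−t) = -1:2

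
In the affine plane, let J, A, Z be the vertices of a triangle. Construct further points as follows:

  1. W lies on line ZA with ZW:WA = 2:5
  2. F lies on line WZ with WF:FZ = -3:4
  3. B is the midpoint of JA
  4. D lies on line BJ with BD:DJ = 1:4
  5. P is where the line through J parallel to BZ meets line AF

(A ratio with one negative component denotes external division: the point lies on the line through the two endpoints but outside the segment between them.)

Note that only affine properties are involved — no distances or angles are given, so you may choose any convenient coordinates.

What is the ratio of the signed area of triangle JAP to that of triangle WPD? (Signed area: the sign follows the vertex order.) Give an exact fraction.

Choose coordinates J = (0, 0), A = (1, 0), Z = (0, 1).
1. W lies on line ZA with ZW:WA = 2:5 ⇒ W = (2/7, 5/7)
2. F lies on line WZ with WF:FZ = -3:4 ⇒ F = (8/7, -1/7)
3. B is the midpoint of JA ⇒ B = (1/2, 0)
4. D lies on line BJ with BD:DJ = 1:4 ⇒ D = (2/5, 0)
5. P is where the line through J parallel to BZ meets line AF ⇒ P = (-1, 2)
2·[JAP] = 2, 2·[WPD] = 27/35
[JAP]:[WPD] = 2:27/35 = 70/27

[JAP]:[WPD] = 70/27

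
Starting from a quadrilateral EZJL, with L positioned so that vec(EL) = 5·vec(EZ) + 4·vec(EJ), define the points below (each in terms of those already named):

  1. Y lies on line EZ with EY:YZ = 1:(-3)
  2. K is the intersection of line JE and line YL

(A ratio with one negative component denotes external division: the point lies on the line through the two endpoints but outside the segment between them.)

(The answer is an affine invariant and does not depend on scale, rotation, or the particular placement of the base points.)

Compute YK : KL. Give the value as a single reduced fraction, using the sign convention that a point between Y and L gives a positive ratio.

Set E = (0, 0), Z = (1, 0), J = (0, 1), L = (5, 4); any affine frame gives the same invariant.
1. Y lies on line EZ with EY:YZ = 1:(-3) ⇒ Y = (-1/2, 0)
2. K is the intersection of line JE and line YL ⇒ K = (0, 4/11)
K = Y + t·(L−Y) with t = 1/11, so YK:KL = t:(1−t) = 1/11:10/11

YK:KL = 1/10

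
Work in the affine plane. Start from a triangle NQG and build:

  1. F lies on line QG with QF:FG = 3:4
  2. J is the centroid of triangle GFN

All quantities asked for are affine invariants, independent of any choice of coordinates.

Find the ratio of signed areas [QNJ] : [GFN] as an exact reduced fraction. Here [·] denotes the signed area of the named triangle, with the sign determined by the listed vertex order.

Set N = (0, 0), Q = (1, 0), G = (0, 1); any affine frame gives the same invariant.
1. F lies on line QG with QF:FG = 3:4 ⇒ F = (4/7, 3/7)
2. J is the centroid of triangle GFN ⇒ J = (4/21, 10/21)
2·[QNJ] = -10/21, 2·[GFN] = -4/7
[QNJ]:[GFN] = -10/21:-4/7 = 5/6

[QNJ]:[GFN] = 5/6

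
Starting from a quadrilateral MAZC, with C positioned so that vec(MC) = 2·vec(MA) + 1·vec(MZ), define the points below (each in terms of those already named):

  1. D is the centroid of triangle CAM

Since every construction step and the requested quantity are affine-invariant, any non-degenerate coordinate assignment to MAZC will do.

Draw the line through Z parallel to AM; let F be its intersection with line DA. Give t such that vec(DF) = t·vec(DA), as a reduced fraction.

t = -2

Set M = (0, 0), A = (1, 0), Z = (0, 1), C = (2, 1); any affine frame gives the same invariant.
1. D is the centroid of triangle CAM ⇒ D = (1, 1/3)
through Z parallel to AM: direction (-1, 0); meets DA at F = (1, 1)
F = D + t·(A−D) with t = -2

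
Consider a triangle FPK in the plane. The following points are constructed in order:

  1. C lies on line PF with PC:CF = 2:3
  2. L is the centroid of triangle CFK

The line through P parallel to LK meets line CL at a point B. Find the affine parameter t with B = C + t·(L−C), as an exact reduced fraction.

Work in coordinates with F = (0, 0), P = (1, 0), K = (0, 1).
1. C lies on line PF with PC:CF = 2:3 ⇒ C = (3/5, 0)
2. L is the centroid of triangle CFK ⇒ L = (1/5, 1/3)
through P parallel to LK: direction (-1/5, 2/3); meets CL at B = (17/15, -4/9)
B = C + t·(L−C) with t = -4/3

t = -4/3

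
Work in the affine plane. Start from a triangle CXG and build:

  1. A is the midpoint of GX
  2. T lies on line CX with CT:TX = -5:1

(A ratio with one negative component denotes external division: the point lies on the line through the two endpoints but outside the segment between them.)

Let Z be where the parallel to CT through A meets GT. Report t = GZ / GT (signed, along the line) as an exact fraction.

t = 1/2

Choose coordinates C = (0, 0), X = (1, 0), G = (0, 1).
1. A is the midpoint of GX ⇒ A = (1/2, 1/2)
2. T lies on line CX with CT:TX = -5:1 ⇒ T = (5/4, 0)
through A parallel to CT: direction (5/4, 0); meets GT at Z = (5/8, 1/2)
Z = G + t·(T−G) with t = 1/2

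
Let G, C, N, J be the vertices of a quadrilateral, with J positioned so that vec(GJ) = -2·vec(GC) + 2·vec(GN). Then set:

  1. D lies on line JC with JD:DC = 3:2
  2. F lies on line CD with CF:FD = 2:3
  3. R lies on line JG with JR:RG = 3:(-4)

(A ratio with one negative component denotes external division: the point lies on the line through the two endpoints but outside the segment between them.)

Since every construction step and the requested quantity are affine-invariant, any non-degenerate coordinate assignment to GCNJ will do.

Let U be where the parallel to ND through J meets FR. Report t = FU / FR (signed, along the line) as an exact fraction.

Assign G = (0, 0), C = (1, 0), N = (0, 1), J = (-2, 2) — the answer is frame-independent, so this choice is without loss of generality.
1. D lies on line JC with JD:DC = 3:2 ⇒ D = (-1/5, 4/5)
2. F lies on line CD with CF:FD = 2:3 ⇒ F = (13/25, 8/25)
3. R lies on line JG with JR:RG = 3:(-4) ⇒ R = (-8, 8)
through J parallel to ND: direction (-1/5, -1/5); meets FR at U = (-76/45, 104/45)
U = F + t·(R−F) with t = 7/27

t = 7/27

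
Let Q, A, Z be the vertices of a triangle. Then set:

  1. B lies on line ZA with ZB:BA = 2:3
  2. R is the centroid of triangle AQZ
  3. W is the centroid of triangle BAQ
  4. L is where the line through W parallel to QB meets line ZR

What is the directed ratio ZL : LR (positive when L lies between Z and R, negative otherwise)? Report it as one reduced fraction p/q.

ZL:LR = -9/2

Set Q = (0, 0), A = (1, 0), Z = (0, 1); any affine frame gives the same invariant.
1. B lies on line ZA with ZB:BA = 2:3 ⇒ B = (2/5, 3/5)
2. R is the centroid of triangle AQZ ⇒ R = (1/3, 1/3)
3. W is the centroid of triangle BAQ ⇒ W = (7/15, 1/5)
4. L is where the line through W parallel to QB meets line ZR ⇒ L = (3/7, 1/7)
L = Z + t·(R−Z) with t = 9/7, so ZL:LR = t:(1−t) = 9/7:-2/7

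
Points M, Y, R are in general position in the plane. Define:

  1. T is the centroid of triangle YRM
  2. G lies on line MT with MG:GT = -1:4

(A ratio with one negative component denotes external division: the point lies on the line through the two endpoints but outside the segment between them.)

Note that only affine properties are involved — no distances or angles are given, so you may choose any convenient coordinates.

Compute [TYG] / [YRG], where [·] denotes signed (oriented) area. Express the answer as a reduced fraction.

[TYG]:[YRG] = -4/11

Assign M = (0, 0), Y = (1, 0), R = (0, 1) — the answer is frame-independent, so this choice is without loss of generality.
1. T is the centroid of triangle YRM ⇒ T = (1/3, 1/3)
2. G lies on line MT with MG:GT = -1:4 ⇒ G = (-1/9, -1/9)
2·[TYG] = -4/9, 2·[YRG] = 11/9
[TYG]:[YRG] = -4/9:11/9 = -4/11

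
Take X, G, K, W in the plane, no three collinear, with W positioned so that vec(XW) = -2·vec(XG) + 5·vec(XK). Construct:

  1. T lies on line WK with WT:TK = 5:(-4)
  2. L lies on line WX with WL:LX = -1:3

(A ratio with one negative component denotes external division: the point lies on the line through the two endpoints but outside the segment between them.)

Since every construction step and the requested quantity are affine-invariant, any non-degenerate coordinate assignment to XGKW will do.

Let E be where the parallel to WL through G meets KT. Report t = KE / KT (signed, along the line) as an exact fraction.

t = 3/8

Work in coordinates with X = (0, 0), G = (1, 0), K = (0, 1), W = (-2, 5).
1. T lies on line WK with WT:TK = 5:(-4) ⇒ T = (8, -15)
2. L lies on line WX with WL:LX = -1:3 ⇒ L = (-3, 15/2)
through G parallel to WL: direction (-1, 5/2); meets KT at E = (3, -5)
E = K + t·(T−K) with t = 3/8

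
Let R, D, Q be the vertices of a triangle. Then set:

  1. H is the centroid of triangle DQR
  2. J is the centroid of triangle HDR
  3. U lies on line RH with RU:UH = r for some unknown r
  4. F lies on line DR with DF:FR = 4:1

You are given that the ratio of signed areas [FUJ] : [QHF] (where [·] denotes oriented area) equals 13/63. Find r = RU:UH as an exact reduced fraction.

Set R = (0, 0), D = (1, 0), Q = (0, 1); any affine frame gives the same invariant.
1. H is the centroid of triangle DQR ⇒ H = (1/3, 1/3)
2. J is the centroid of triangle HDR ⇒ J = (4/9, 1/9)
3. With RU:UH = r, write λ = r/(r+1) so U = R + λ·(H−R); U is affine-linear in λ
4. F lies on line DR with DF:FR = 4:1 ⇒ F = (1/5, 0)
Every point depending on U is an affine combination of U and λ-independent points, so each such coordinate is linear in λ; the λ² term in each signed area is a multiple of (H−R)×(H−R) = 0, so 2·[FUJ] and 2·[QHF] are each linear in λ. Evaluating at λ=0 and λ=1:
  2·[FUJ] = -2/45·λ − 1/45,   2·[QHF] = -1/5
So [FUJ]:[QHF] = (-2/45·λ − 1/45) / (-1/5). Setting this equal to 13/63:
  -2/45·λ − 1/45 = 13/63·(-1/5)  ⇒  λ = 3/7
Then r = λ/(1−λ) = (3/7)/(4/7) = 3/4. Check: with r = 3/4, U = (1/7, 1/7) and [FUJ]:[QHF] = 13/63 as required.

r = 3/4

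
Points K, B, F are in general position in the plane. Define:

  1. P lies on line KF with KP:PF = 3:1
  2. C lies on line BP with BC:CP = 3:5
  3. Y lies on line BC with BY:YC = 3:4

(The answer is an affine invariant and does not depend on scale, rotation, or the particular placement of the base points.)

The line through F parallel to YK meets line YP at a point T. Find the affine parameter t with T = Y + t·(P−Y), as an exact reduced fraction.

Assign K = (0, 0), B = (1, 0), F = (0, 1) — the answer is frame-independent, so this choice is without loss of generality.
1. P lies on line KF with KP:PF = 3:1 ⇒ P = (0, 3/4)
2. C lies on line BP with BC:CP = 3:5 ⇒ C = (5/8, 9/32)
3. Y lies on line BC with BY:YC = 3:4 ⇒ Y = (47/56, 27/224)
through F parallel to YK: direction (-47/56, -27/224); meets YP at T = (-47/168, 215/224)
T = Y + t·(P−Y) with t = 4/3

t = 4/3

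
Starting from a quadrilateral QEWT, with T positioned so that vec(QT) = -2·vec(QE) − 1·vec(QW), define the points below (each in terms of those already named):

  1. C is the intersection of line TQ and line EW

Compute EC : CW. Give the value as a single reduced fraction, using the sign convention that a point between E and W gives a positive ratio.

EC:CW = 1/2

Work in coordinates with Q = (0, 0), E = (1, 0), W = (0, 1), T = (-2, -1).
1. C is the intersection of line TQ and line EW ⇒ C = (2/3, 1/3)
C = E + t·(W−E) with t = 1/3, so EC:CW = t:(1−t) = 1/3:2/3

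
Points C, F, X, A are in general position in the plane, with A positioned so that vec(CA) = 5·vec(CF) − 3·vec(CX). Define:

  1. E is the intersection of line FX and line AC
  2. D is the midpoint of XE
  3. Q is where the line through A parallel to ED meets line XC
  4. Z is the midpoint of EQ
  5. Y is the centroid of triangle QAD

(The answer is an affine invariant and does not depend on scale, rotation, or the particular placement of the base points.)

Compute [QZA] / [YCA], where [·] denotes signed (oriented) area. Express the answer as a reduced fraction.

Work in coordinates with C = (0, 0), F = (1, 0), X = (0, 1), A = (5, -3).
1. E is the intersection of line FX and line AC ⇒ E = (5/2, -3/2)
2. D is the midpoint of XE ⇒ D = (5/4, -1/4)
3. Q is where the line through A parallel to ED meets line XC ⇒ Q = (0, 2)
4. Z is the midpoint of EQ ⇒ Z = (5/4, 1/4)
5. Y is the centroid of triangle QAD ⇒ Y = (25/12, -5/12)
2·[QZA] = 5/2, 2·[YCA] = 25/6
[QZA]:[YCA] = 5/2:25/6 = 3/5

[QZA]:[YCA] = 3/5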